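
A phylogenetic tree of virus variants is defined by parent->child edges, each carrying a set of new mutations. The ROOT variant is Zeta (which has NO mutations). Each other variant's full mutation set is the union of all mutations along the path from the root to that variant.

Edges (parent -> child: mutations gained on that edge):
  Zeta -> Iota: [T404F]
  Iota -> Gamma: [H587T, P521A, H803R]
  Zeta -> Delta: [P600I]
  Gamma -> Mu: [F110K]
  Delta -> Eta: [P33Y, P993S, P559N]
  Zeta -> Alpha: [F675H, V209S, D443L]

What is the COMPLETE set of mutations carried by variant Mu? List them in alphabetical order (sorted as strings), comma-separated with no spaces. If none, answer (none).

At Zeta: gained [] -> total []
At Iota: gained ['T404F'] -> total ['T404F']
At Gamma: gained ['H587T', 'P521A', 'H803R'] -> total ['H587T', 'H803R', 'P521A', 'T404F']
At Mu: gained ['F110K'] -> total ['F110K', 'H587T', 'H803R', 'P521A', 'T404F']

Answer: F110K,H587T,H803R,P521A,T404F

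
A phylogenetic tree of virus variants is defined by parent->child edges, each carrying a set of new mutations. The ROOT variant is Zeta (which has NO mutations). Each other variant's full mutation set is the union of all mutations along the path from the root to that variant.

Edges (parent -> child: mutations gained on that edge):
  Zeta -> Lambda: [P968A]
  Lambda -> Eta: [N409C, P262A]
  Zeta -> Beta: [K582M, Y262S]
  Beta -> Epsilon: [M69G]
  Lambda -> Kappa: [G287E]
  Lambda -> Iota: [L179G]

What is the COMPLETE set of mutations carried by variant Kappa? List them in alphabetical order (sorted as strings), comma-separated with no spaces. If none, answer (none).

Answer: G287E,P968A

Derivation:
At Zeta: gained [] -> total []
At Lambda: gained ['P968A'] -> total ['P968A']
At Kappa: gained ['G287E'] -> total ['G287E', 'P968A']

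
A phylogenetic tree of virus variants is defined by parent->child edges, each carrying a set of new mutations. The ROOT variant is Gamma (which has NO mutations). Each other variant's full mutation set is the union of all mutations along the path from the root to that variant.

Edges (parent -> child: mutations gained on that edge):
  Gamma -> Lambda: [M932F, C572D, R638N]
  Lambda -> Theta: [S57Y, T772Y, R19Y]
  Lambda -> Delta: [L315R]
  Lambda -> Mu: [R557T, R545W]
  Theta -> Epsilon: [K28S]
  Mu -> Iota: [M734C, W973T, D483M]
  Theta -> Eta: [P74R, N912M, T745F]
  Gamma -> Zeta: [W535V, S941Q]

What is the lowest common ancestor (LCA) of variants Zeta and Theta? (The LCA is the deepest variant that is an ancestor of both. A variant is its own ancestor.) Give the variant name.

Answer: Gamma

Derivation:
Path from root to Zeta: Gamma -> Zeta
  ancestors of Zeta: {Gamma, Zeta}
Path from root to Theta: Gamma -> Lambda -> Theta
  ancestors of Theta: {Gamma, Lambda, Theta}
Common ancestors: {Gamma}
Walk up from Theta: Theta (not in ancestors of Zeta), Lambda (not in ancestors of Zeta), Gamma (in ancestors of Zeta)
Deepest common ancestor (LCA) = Gamma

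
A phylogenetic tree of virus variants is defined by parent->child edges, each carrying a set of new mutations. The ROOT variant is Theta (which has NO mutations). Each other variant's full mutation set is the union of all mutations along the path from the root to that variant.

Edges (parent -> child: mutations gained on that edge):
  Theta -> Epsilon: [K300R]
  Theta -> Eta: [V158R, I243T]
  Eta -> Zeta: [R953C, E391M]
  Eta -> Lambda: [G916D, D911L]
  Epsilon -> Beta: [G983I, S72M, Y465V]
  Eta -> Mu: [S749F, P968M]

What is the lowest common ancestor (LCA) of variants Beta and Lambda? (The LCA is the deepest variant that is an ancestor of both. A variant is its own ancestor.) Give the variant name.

Path from root to Beta: Theta -> Epsilon -> Beta
  ancestors of Beta: {Theta, Epsilon, Beta}
Path from root to Lambda: Theta -> Eta -> Lambda
  ancestors of Lambda: {Theta, Eta, Lambda}
Common ancestors: {Theta}
Walk up from Lambda: Lambda (not in ancestors of Beta), Eta (not in ancestors of Beta), Theta (in ancestors of Beta)
Deepest common ancestor (LCA) = Theta

Answer: Theta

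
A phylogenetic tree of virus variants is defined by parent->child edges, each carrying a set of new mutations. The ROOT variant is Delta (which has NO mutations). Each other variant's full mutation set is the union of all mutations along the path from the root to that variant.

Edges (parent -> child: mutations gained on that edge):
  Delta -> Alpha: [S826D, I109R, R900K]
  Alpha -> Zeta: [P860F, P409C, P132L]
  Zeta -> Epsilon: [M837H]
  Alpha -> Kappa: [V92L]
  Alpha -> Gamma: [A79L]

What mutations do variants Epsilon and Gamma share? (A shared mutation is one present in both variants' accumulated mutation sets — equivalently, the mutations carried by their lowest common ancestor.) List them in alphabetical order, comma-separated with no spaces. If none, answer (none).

Accumulating mutations along path to Epsilon:
  At Delta: gained [] -> total []
  At Alpha: gained ['S826D', 'I109R', 'R900K'] -> total ['I109R', 'R900K', 'S826D']
  At Zeta: gained ['P860F', 'P409C', 'P132L'] -> total ['I109R', 'P132L', 'P409C', 'P860F', 'R900K', 'S826D']
  At Epsilon: gained ['M837H'] -> total ['I109R', 'M837H', 'P132L', 'P409C', 'P860F', 'R900K', 'S826D']
Mutations(Epsilon) = ['I109R', 'M837H', 'P132L', 'P409C', 'P860F', 'R900K', 'S826D']
Accumulating mutations along path to Gamma:
  At Delta: gained [] -> total []
  At Alpha: gained ['S826D', 'I109R', 'R900K'] -> total ['I109R', 'R900K', 'S826D']
  At Gamma: gained ['A79L'] -> total ['A79L', 'I109R', 'R900K', 'S826D']
Mutations(Gamma) = ['A79L', 'I109R', 'R900K', 'S826D']
Intersection: ['I109R', 'M837H', 'P132L', 'P409C', 'P860F', 'R900K', 'S826D'] ∩ ['A79L', 'I109R', 'R900K', 'S826D'] = ['I109R', 'R900K', 'S826D']

Answer: I109R,R900K,S826D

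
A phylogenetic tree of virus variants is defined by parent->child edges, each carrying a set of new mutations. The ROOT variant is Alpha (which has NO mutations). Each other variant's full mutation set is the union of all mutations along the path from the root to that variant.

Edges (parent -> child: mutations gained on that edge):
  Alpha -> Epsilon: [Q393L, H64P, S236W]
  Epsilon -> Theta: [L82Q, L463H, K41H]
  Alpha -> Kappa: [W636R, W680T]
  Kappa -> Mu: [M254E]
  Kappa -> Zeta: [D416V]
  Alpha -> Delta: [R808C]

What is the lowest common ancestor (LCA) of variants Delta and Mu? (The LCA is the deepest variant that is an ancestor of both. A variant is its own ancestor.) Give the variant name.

Answer: Alpha

Derivation:
Path from root to Delta: Alpha -> Delta
  ancestors of Delta: {Alpha, Delta}
Path from root to Mu: Alpha -> Kappa -> Mu
  ancestors of Mu: {Alpha, Kappa, Mu}
Common ancestors: {Alpha}
Walk up from Mu: Mu (not in ancestors of Delta), Kappa (not in ancestors of Delta), Alpha (in ancestors of Delta)
Deepest common ancestor (LCA) = Alpha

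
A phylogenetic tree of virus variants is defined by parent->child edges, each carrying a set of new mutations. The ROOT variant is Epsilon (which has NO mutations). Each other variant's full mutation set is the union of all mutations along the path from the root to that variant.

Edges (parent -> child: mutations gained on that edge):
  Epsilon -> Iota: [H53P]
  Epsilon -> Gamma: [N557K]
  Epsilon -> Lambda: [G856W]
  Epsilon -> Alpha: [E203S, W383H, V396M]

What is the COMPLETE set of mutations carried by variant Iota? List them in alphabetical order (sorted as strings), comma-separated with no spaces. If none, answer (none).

At Epsilon: gained [] -> total []
At Iota: gained ['H53P'] -> total ['H53P']

Answer: H53P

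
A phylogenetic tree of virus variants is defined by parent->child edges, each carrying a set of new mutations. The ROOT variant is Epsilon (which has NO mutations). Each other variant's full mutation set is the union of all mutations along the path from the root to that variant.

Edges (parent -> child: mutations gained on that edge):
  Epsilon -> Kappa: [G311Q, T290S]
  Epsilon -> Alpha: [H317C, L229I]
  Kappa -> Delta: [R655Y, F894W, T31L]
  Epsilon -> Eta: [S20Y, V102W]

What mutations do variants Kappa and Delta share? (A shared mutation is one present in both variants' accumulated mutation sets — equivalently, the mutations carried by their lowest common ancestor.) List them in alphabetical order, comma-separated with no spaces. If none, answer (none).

Accumulating mutations along path to Kappa:
  At Epsilon: gained [] -> total []
  At Kappa: gained ['G311Q', 'T290S'] -> total ['G311Q', 'T290S']
Mutations(Kappa) = ['G311Q', 'T290S']
Accumulating mutations along path to Delta:
  At Epsilon: gained [] -> total []
  At Kappa: gained ['G311Q', 'T290S'] -> total ['G311Q', 'T290S']
  At Delta: gained ['R655Y', 'F894W', 'T31L'] -> total ['F894W', 'G311Q', 'R655Y', 'T290S', 'T31L']
Mutations(Delta) = ['F894W', 'G311Q', 'R655Y', 'T290S', 'T31L']
Intersection: ['G311Q', 'T290S'] ∩ ['F894W', 'G311Q', 'R655Y', 'T290S', 'T31L'] = ['G311Q', 'T290S']

Answer: G311Q,T290S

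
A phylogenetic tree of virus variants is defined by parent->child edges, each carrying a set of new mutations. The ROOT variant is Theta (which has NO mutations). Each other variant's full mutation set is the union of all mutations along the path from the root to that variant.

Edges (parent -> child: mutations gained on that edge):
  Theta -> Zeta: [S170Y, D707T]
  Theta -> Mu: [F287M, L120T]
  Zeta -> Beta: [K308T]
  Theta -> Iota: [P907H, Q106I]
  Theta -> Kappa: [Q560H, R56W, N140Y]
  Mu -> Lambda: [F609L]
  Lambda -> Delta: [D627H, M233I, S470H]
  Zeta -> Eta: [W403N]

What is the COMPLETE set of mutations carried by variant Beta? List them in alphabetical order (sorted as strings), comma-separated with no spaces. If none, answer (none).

Answer: D707T,K308T,S170Y

Derivation:
At Theta: gained [] -> total []
At Zeta: gained ['S170Y', 'D707T'] -> total ['D707T', 'S170Y']
At Beta: gained ['K308T'] -> total ['D707T', 'K308T', 'S170Y']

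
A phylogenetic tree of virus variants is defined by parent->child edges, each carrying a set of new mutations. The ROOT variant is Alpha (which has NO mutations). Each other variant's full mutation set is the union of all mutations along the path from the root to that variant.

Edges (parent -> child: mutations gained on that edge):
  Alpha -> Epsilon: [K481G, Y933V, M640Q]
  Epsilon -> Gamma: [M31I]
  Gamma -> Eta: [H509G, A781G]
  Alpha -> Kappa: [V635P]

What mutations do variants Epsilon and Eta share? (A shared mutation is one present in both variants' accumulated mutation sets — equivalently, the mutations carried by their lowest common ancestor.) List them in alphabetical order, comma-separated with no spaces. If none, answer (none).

Accumulating mutations along path to Epsilon:
  At Alpha: gained [] -> total []
  At Epsilon: gained ['K481G', 'Y933V', 'M640Q'] -> total ['K481G', 'M640Q', 'Y933V']
Mutations(Epsilon) = ['K481G', 'M640Q', 'Y933V']
Accumulating mutations along path to Eta:
  At Alpha: gained [] -> total []
  At Epsilon: gained ['K481G', 'Y933V', 'M640Q'] -> total ['K481G', 'M640Q', 'Y933V']
  At Gamma: gained ['M31I'] -> total ['K481G', 'M31I', 'M640Q', 'Y933V']
  At Eta: gained ['H509G', 'A781G'] -> total ['A781G', 'H509G', 'K481G', 'M31I', 'M640Q', 'Y933V']
Mutations(Eta) = ['A781G', 'H509G', 'K481G', 'M31I', 'M640Q', 'Y933V']
Intersection: ['K481G', 'M640Q', 'Y933V'] ∩ ['A781G', 'H509G', 'K481G', 'M31I', 'M640Q', 'Y933V'] = ['K481G', 'M640Q', 'Y933V']

Answer: K481G,M640Q,Y933V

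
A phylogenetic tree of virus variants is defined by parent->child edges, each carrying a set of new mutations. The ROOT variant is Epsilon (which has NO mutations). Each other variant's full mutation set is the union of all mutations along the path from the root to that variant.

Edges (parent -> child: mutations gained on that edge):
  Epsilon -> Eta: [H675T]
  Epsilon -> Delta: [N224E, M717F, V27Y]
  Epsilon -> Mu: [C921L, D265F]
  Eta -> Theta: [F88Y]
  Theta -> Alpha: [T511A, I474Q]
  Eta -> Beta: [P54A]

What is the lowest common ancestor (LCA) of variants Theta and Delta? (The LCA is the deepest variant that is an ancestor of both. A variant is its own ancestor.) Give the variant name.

Path from root to Theta: Epsilon -> Eta -> Theta
  ancestors of Theta: {Epsilon, Eta, Theta}
Path from root to Delta: Epsilon -> Delta
  ancestors of Delta: {Epsilon, Delta}
Common ancestors: {Epsilon}
Walk up from Delta: Delta (not in ancestors of Theta), Epsilon (in ancestors of Theta)
Deepest common ancestor (LCA) = Epsilon

Answer: Epsilon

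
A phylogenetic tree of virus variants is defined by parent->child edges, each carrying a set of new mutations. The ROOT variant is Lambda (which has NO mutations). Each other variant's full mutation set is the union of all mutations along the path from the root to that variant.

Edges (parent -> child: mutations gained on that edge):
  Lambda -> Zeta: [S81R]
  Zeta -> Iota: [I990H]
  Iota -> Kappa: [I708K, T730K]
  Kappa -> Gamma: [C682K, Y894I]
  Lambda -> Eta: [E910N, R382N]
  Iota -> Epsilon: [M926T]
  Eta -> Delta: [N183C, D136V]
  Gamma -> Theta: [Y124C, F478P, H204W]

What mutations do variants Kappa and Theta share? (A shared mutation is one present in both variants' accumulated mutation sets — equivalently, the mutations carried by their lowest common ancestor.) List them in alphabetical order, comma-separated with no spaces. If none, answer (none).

Answer: I708K,I990H,S81R,T730K

Derivation:
Accumulating mutations along path to Kappa:
  At Lambda: gained [] -> total []
  At Zeta: gained ['S81R'] -> total ['S81R']
  At Iota: gained ['I990H'] -> total ['I990H', 'S81R']
  At Kappa: gained ['I708K', 'T730K'] -> total ['I708K', 'I990H', 'S81R', 'T730K']
Mutations(Kappa) = ['I708K', 'I990H', 'S81R', 'T730K']
Accumulating mutations along path to Theta:
  At Lambda: gained [] -> total []
  At Zeta: gained ['S81R'] -> total ['S81R']
  At Iota: gained ['I990H'] -> total ['I990H', 'S81R']
  At Kappa: gained ['I708K', 'T730K'] -> total ['I708K', 'I990H', 'S81R', 'T730K']
  At Gamma: gained ['C682K', 'Y894I'] -> total ['C682K', 'I708K', 'I990H', 'S81R', 'T730K', 'Y894I']
  At Theta: gained ['Y124C', 'F478P', 'H204W'] -> total ['C682K', 'F478P', 'H204W', 'I708K', 'I990H', 'S81R', 'T730K', 'Y124C', 'Y894I']
Mutations(Theta) = ['C682K', 'F478P', 'H204W', 'I708K', 'I990H', 'S81R', 'T730K', 'Y124C', 'Y894I']
Intersection: ['I708K', 'I990H', 'S81R', 'T730K'] ∩ ['C682K', 'F478P', 'H204W', 'I708K', 'I990H', 'S81R', 'T730K', 'Y124C', 'Y894I'] = ['I708K', 'I990H', 'S81R', 'T730K']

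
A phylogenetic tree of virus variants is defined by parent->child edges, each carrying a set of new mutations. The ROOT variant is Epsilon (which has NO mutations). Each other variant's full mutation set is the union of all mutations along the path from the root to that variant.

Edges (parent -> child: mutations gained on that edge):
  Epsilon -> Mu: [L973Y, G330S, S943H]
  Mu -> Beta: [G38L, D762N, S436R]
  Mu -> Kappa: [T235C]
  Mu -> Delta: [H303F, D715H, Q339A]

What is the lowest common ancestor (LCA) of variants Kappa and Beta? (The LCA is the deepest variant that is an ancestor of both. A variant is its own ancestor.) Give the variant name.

Path from root to Kappa: Epsilon -> Mu -> Kappa
  ancestors of Kappa: {Epsilon, Mu, Kappa}
Path from root to Beta: Epsilon -> Mu -> Beta
  ancestors of Beta: {Epsilon, Mu, Beta}
Common ancestors: {Epsilon, Mu}
Walk up from Beta: Beta (not in ancestors of Kappa), Mu (in ancestors of Kappa), Epsilon (in ancestors of Kappa)
Deepest common ancestor (LCA) = Mu

Answer: Mu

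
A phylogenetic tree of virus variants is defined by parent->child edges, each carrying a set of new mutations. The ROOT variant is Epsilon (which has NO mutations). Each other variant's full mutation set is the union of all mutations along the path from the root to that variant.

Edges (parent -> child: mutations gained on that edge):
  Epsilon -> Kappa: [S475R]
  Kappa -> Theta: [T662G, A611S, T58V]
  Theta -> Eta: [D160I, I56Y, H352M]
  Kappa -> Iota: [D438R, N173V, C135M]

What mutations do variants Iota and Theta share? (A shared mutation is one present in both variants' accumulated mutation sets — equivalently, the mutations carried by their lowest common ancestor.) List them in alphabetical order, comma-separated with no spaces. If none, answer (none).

Answer: S475R

Derivation:
Accumulating mutations along path to Iota:
  At Epsilon: gained [] -> total []
  At Kappa: gained ['S475R'] -> total ['S475R']
  At Iota: gained ['D438R', 'N173V', 'C135M'] -> total ['C135M', 'D438R', 'N173V', 'S475R']
Mutations(Iota) = ['C135M', 'D438R', 'N173V', 'S475R']
Accumulating mutations along path to Theta:
  At Epsilon: gained [] -> total []
  At Kappa: gained ['S475R'] -> total ['S475R']
  At Theta: gained ['T662G', 'A611S', 'T58V'] -> total ['A611S', 'S475R', 'T58V', 'T662G']
Mutations(Theta) = ['A611S', 'S475R', 'T58V', 'T662G']
Intersection: ['C135M', 'D438R', 'N173V', 'S475R'] ∩ ['A611S', 'S475R', 'T58V', 'T662G'] = ['S475R']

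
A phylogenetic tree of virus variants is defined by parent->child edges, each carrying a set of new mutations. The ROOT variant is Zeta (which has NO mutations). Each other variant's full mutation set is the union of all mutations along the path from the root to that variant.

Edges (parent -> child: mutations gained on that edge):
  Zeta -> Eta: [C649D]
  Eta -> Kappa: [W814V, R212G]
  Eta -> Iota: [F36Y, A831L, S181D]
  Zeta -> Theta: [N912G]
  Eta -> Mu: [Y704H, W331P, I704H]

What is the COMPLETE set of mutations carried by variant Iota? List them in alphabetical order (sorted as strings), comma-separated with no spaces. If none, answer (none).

Answer: A831L,C649D,F36Y,S181D

Derivation:
At Zeta: gained [] -> total []
At Eta: gained ['C649D'] -> total ['C649D']
At Iota: gained ['F36Y', 'A831L', 'S181D'] -> total ['A831L', 'C649D', 'F36Y', 'S181D']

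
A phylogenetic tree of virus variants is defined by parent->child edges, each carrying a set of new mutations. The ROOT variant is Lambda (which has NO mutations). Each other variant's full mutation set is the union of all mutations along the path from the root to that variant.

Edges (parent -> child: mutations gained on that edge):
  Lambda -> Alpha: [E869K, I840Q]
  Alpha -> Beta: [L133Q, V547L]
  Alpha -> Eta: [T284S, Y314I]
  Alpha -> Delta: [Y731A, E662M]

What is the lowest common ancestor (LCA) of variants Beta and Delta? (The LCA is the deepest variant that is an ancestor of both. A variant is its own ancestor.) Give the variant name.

Answer: Alpha

Derivation:
Path from root to Beta: Lambda -> Alpha -> Beta
  ancestors of Beta: {Lambda, Alpha, Beta}
Path from root to Delta: Lambda -> Alpha -> Delta
  ancestors of Delta: {Lambda, Alpha, Delta}
Common ancestors: {Lambda, Alpha}
Walk up from Delta: Delta (not in ancestors of Beta), Alpha (in ancestors of Beta), Lambda (in ancestors of Beta)
Deepest common ancestor (LCA) = Alpha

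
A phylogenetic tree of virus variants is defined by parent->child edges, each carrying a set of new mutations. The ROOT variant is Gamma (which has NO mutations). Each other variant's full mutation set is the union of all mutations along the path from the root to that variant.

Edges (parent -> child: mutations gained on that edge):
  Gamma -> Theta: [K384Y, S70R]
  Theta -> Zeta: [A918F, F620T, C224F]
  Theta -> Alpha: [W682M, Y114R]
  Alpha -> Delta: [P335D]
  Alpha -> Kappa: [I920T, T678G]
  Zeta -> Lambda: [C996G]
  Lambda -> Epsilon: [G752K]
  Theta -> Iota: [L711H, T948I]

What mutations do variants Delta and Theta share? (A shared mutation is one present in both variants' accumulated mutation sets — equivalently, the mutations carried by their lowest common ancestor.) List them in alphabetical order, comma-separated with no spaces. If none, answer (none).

Accumulating mutations along path to Delta:
  At Gamma: gained [] -> total []
  At Theta: gained ['K384Y', 'S70R'] -> total ['K384Y', 'S70R']
  At Alpha: gained ['W682M', 'Y114R'] -> total ['K384Y', 'S70R', 'W682M', 'Y114R']
  At Delta: gained ['P335D'] -> total ['K384Y', 'P335D', 'S70R', 'W682M', 'Y114R']
Mutations(Delta) = ['K384Y', 'P335D', 'S70R', 'W682M', 'Y114R']
Accumulating mutations along path to Theta:
  At Gamma: gained [] -> total []
  At Theta: gained ['K384Y', 'S70R'] -> total ['K384Y', 'S70R']
Mutations(Theta) = ['K384Y', 'S70R']
Intersection: ['K384Y', 'P335D', 'S70R', 'W682M', 'Y114R'] ∩ ['K384Y', 'S70R'] = ['K384Y', 'S70R']

Answer: K384Y,S70R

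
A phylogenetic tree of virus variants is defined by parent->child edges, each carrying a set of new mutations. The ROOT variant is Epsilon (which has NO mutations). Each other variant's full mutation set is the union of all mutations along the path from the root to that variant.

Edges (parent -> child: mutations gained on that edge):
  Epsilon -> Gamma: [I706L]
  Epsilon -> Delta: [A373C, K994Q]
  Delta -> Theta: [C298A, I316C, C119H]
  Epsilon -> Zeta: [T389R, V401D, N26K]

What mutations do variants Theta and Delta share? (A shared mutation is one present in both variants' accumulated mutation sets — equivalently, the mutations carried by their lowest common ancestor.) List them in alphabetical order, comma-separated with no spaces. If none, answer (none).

Accumulating mutations along path to Theta:
  At Epsilon: gained [] -> total []
  At Delta: gained ['A373C', 'K994Q'] -> total ['A373C', 'K994Q']
  At Theta: gained ['C298A', 'I316C', 'C119H'] -> total ['A373C', 'C119H', 'C298A', 'I316C', 'K994Q']
Mutations(Theta) = ['A373C', 'C119H', 'C298A', 'I316C', 'K994Q']
Accumulating mutations along path to Delta:
  At Epsilon: gained [] -> total []
  At Delta: gained ['A373C', 'K994Q'] -> total ['A373C', 'K994Q']
Mutations(Delta) = ['A373C', 'K994Q']
Intersection: ['A373C', 'C119H', 'C298A', 'I316C', 'K994Q'] ∩ ['A373C', 'K994Q'] = ['A373C', 'K994Q']

Answer: A373C,K994Q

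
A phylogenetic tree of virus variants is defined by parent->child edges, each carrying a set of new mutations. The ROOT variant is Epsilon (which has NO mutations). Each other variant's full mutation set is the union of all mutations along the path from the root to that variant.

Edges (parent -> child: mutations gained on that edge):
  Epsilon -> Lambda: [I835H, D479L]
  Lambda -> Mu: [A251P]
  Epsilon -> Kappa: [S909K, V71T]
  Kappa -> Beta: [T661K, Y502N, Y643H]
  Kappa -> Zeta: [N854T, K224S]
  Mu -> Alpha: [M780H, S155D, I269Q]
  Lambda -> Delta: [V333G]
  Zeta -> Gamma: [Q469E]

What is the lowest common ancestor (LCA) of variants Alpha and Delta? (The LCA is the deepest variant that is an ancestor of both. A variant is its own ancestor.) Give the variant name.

Path from root to Alpha: Epsilon -> Lambda -> Mu -> Alpha
  ancestors of Alpha: {Epsilon, Lambda, Mu, Alpha}
Path from root to Delta: Epsilon -> Lambda -> Delta
  ancestors of Delta: {Epsilon, Lambda, Delta}
Common ancestors: {Epsilon, Lambda}
Walk up from Delta: Delta (not in ancestors of Alpha), Lambda (in ancestors of Alpha), Epsilon (in ancestors of Alpha)
Deepest common ancestor (LCA) = Lambda

Answer: Lambda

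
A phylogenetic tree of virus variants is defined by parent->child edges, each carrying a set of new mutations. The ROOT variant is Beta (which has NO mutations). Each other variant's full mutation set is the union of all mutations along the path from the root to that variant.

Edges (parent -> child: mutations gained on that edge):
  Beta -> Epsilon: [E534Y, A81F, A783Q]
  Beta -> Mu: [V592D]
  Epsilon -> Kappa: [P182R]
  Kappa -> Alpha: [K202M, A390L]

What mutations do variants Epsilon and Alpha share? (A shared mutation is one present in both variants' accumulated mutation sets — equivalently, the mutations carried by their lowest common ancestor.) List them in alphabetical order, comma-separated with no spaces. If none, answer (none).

Answer: A783Q,A81F,E534Y

Derivation:
Accumulating mutations along path to Epsilon:
  At Beta: gained [] -> total []
  At Epsilon: gained ['E534Y', 'A81F', 'A783Q'] -> total ['A783Q', 'A81F', 'E534Y']
Mutations(Epsilon) = ['A783Q', 'A81F', 'E534Y']
Accumulating mutations along path to Alpha:
  At Beta: gained [] -> total []
  At Epsilon: gained ['E534Y', 'A81F', 'A783Q'] -> total ['A783Q', 'A81F', 'E534Y']
  At Kappa: gained ['P182R'] -> total ['A783Q', 'A81F', 'E534Y', 'P182R']
  At Alpha: gained ['K202M', 'A390L'] -> total ['A390L', 'A783Q', 'A81F', 'E534Y', 'K202M', 'P182R']
Mutations(Alpha) = ['A390L', 'A783Q', 'A81F', 'E534Y', 'K202M', 'P182R']
Intersection: ['A783Q', 'A81F', 'E534Y'] ∩ ['A390L', 'A783Q', 'A81F', 'E534Y', 'K202M', 'P182R'] = ['A783Q', 'A81F', 'E534Y']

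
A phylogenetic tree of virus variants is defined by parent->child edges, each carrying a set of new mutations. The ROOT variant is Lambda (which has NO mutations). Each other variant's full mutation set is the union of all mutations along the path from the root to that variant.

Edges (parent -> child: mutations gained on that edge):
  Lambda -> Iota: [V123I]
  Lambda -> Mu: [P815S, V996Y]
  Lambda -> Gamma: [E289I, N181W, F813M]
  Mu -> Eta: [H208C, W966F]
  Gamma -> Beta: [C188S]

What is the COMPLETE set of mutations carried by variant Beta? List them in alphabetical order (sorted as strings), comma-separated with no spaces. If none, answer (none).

At Lambda: gained [] -> total []
At Gamma: gained ['E289I', 'N181W', 'F813M'] -> total ['E289I', 'F813M', 'N181W']
At Beta: gained ['C188S'] -> total ['C188S', 'E289I', 'F813M', 'N181W']

Answer: C188S,E289I,F813M,N181W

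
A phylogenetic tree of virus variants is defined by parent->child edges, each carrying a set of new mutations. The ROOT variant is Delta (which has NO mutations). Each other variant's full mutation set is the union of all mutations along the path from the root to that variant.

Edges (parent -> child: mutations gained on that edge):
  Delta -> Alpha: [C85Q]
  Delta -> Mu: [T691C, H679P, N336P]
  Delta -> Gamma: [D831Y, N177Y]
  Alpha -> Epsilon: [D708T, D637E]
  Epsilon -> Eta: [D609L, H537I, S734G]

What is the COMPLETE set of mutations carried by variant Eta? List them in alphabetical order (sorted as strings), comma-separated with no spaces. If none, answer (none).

At Delta: gained [] -> total []
At Alpha: gained ['C85Q'] -> total ['C85Q']
At Epsilon: gained ['D708T', 'D637E'] -> total ['C85Q', 'D637E', 'D708T']
At Eta: gained ['D609L', 'H537I', 'S734G'] -> total ['C85Q', 'D609L', 'D637E', 'D708T', 'H537I', 'S734G']

Answer: C85Q,D609L,D637E,D708T,H537I,S734G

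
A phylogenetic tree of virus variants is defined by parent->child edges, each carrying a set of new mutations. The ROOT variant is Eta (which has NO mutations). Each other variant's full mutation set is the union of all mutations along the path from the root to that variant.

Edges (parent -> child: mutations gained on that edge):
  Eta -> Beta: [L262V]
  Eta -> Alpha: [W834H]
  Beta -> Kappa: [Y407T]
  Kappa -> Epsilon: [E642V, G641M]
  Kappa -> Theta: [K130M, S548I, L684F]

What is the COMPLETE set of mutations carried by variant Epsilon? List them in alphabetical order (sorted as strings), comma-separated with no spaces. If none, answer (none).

Answer: E642V,G641M,L262V,Y407T

Derivation:
At Eta: gained [] -> total []
At Beta: gained ['L262V'] -> total ['L262V']
At Kappa: gained ['Y407T'] -> total ['L262V', 'Y407T']
At Epsilon: gained ['E642V', 'G641M'] -> total ['E642V', 'G641M', 'L262V', 'Y407T']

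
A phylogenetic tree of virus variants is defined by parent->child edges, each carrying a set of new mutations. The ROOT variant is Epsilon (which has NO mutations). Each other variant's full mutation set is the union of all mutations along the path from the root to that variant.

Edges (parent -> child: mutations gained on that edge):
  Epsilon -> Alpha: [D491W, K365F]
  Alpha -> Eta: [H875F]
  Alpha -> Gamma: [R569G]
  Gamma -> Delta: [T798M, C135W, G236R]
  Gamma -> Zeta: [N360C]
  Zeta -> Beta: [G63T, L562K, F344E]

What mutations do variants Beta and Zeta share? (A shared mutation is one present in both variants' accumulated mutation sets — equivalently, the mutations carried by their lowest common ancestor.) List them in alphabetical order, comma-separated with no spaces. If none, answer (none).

Answer: D491W,K365F,N360C,R569G

Derivation:
Accumulating mutations along path to Beta:
  At Epsilon: gained [] -> total []
  At Alpha: gained ['D491W', 'K365F'] -> total ['D491W', 'K365F']
  At Gamma: gained ['R569G'] -> total ['D491W', 'K365F', 'R569G']
  At Zeta: gained ['N360C'] -> total ['D491W', 'K365F', 'N360C', 'R569G']
  At Beta: gained ['G63T', 'L562K', 'F344E'] -> total ['D491W', 'F344E', 'G63T', 'K365F', 'L562K', 'N360C', 'R569G']
Mutations(Beta) = ['D491W', 'F344E', 'G63T', 'K365F', 'L562K', 'N360C', 'R569G']
Accumulating mutations along path to Zeta:
  At Epsilon: gained [] -> total []
  At Alpha: gained ['D491W', 'K365F'] -> total ['D491W', 'K365F']
  At Gamma: gained ['R569G'] -> total ['D491W', 'K365F', 'R569G']
  At Zeta: gained ['N360C'] -> total ['D491W', 'K365F', 'N360C', 'R569G']
Mutations(Zeta) = ['D491W', 'K365F', 'N360C', 'R569G']
Intersection: ['D491W', 'F344E', 'G63T', 'K365F', 'L562K', 'N360C', 'R569G'] ∩ ['D491W', 'K365F', 'N360C', 'R569G'] = ['D491W', 'K365F', 'N360C', 'R569G']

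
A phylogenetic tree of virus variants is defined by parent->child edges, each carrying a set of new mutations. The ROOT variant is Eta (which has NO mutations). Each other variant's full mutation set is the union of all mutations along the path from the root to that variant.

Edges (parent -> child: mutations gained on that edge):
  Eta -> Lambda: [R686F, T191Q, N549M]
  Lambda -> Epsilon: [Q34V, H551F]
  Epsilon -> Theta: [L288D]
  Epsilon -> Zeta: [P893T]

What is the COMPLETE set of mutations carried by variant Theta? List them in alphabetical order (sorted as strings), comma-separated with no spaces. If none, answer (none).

At Eta: gained [] -> total []
At Lambda: gained ['R686F', 'T191Q', 'N549M'] -> total ['N549M', 'R686F', 'T191Q']
At Epsilon: gained ['Q34V', 'H551F'] -> total ['H551F', 'N549M', 'Q34V', 'R686F', 'T191Q']
At Theta: gained ['L288D'] -> total ['H551F', 'L288D', 'N549M', 'Q34V', 'R686F', 'T191Q']

Answer: H551F,L288D,N549M,Q34V,R686F,T191Q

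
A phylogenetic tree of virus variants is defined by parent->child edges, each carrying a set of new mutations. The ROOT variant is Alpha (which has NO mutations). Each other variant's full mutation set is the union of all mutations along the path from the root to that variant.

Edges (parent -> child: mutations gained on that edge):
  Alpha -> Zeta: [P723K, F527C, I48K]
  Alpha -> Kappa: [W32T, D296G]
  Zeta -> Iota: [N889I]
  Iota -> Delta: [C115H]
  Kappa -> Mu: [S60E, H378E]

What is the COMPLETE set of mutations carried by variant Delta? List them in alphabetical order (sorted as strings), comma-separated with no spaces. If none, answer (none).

At Alpha: gained [] -> total []
At Zeta: gained ['P723K', 'F527C', 'I48K'] -> total ['F527C', 'I48K', 'P723K']
At Iota: gained ['N889I'] -> total ['F527C', 'I48K', 'N889I', 'P723K']
At Delta: gained ['C115H'] -> total ['C115H', 'F527C', 'I48K', 'N889I', 'P723K']

Answer: C115H,F527C,I48K,N889I,P723K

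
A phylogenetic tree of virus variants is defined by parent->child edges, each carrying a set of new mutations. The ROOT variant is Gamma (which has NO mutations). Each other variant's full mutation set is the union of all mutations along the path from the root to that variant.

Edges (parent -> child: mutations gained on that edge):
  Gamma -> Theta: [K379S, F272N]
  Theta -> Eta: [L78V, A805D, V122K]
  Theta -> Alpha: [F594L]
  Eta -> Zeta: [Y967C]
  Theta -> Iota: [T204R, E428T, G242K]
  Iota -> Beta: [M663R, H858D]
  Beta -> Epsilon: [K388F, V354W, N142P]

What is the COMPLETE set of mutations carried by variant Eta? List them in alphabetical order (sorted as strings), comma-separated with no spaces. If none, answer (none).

At Gamma: gained [] -> total []
At Theta: gained ['K379S', 'F272N'] -> total ['F272N', 'K379S']
At Eta: gained ['L78V', 'A805D', 'V122K'] -> total ['A805D', 'F272N', 'K379S', 'L78V', 'V122K']

Answer: A805D,F272N,K379S,L78V,V122K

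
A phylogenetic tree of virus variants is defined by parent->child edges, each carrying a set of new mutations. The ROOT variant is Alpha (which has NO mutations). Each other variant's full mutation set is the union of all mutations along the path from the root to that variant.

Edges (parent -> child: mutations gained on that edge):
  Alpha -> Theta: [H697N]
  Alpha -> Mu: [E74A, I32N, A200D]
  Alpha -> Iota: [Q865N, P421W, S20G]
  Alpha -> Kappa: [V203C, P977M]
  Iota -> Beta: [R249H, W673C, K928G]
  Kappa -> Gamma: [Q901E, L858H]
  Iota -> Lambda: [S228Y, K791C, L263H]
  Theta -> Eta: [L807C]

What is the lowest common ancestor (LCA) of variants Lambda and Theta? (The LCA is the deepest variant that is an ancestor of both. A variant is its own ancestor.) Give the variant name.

Path from root to Lambda: Alpha -> Iota -> Lambda
  ancestors of Lambda: {Alpha, Iota, Lambda}
Path from root to Theta: Alpha -> Theta
  ancestors of Theta: {Alpha, Theta}
Common ancestors: {Alpha}
Walk up from Theta: Theta (not in ancestors of Lambda), Alpha (in ancestors of Lambda)
Deepest common ancestor (LCA) = Alpha

Answer: Alpha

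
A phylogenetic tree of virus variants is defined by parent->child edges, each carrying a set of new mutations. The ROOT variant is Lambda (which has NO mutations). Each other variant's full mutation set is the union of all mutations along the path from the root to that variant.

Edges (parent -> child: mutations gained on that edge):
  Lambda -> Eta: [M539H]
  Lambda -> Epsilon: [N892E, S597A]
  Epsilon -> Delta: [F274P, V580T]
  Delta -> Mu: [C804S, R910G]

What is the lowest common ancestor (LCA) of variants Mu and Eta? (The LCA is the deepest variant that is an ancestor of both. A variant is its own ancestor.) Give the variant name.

Path from root to Mu: Lambda -> Epsilon -> Delta -> Mu
  ancestors of Mu: {Lambda, Epsilon, Delta, Mu}
Path from root to Eta: Lambda -> Eta
  ancestors of Eta: {Lambda, Eta}
Common ancestors: {Lambda}
Walk up from Eta: Eta (not in ancestors of Mu), Lambda (in ancestors of Mu)
Deepest common ancestor (LCA) = Lambda

Answer: Lambda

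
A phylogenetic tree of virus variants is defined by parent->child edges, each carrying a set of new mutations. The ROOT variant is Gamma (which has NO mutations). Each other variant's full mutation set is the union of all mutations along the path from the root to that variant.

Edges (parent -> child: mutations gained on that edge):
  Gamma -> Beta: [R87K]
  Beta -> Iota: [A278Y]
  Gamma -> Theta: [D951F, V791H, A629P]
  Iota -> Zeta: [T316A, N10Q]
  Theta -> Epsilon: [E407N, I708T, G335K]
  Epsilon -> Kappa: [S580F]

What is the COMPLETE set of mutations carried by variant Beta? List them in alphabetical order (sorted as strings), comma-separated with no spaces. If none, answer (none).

At Gamma: gained [] -> total []
At Beta: gained ['R87K'] -> total ['R87K']

Answer: R87K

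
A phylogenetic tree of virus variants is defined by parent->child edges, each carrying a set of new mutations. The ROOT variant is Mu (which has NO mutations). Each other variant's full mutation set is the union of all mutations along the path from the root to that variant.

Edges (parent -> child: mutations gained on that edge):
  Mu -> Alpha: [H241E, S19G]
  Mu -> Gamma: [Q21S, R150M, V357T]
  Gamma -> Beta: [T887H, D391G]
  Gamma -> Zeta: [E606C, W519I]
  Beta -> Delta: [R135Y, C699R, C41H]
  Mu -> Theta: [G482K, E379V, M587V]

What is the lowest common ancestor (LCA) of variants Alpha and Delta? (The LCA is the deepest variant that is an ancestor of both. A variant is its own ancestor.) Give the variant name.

Answer: Mu

Derivation:
Path from root to Alpha: Mu -> Alpha
  ancestors of Alpha: {Mu, Alpha}
Path from root to Delta: Mu -> Gamma -> Beta -> Delta
  ancestors of Delta: {Mu, Gamma, Beta, Delta}
Common ancestors: {Mu}
Walk up from Delta: Delta (not in ancestors of Alpha), Beta (not in ancestors of Alpha), Gamma (not in ancestors of Alpha), Mu (in ancestors of Alpha)
Deepest common ancestor (LCA) = Mu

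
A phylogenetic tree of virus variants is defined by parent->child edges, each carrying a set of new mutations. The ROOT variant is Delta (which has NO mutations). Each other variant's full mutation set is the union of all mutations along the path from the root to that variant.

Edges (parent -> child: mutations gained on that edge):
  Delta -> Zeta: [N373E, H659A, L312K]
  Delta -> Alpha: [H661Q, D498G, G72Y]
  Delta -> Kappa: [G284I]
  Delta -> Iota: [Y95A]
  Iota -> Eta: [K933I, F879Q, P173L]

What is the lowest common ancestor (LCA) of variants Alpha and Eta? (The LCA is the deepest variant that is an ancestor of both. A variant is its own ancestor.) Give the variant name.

Answer: Delta

Derivation:
Path from root to Alpha: Delta -> Alpha
  ancestors of Alpha: {Delta, Alpha}
Path from root to Eta: Delta -> Iota -> Eta
  ancestors of Eta: {Delta, Iota, Eta}
Common ancestors: {Delta}
Walk up from Eta: Eta (not in ancestors of Alpha), Iota (not in ancestors of Alpha), Delta (in ancestors of Alpha)
Deepest common ancestor (LCA) = Delta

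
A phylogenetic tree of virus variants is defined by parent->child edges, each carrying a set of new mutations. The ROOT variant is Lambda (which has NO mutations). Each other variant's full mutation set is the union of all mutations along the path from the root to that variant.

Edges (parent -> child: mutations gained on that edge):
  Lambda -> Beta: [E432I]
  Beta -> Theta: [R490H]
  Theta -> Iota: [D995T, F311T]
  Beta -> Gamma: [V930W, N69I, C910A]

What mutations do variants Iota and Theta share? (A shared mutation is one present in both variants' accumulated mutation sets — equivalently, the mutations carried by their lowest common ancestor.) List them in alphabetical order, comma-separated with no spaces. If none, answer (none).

Answer: E432I,R490H

Derivation:
Accumulating mutations along path to Iota:
  At Lambda: gained [] -> total []
  At Beta: gained ['E432I'] -> total ['E432I']
  At Theta: gained ['R490H'] -> total ['E432I', 'R490H']
  At Iota: gained ['D995T', 'F311T'] -> total ['D995T', 'E432I', 'F311T', 'R490H']
Mutations(Iota) = ['D995T', 'E432I', 'F311T', 'R490H']
Accumulating mutations along path to Theta:
  At Lambda: gained [] -> total []
  At Beta: gained ['E432I'] -> total ['E432I']
  At Theta: gained ['R490H'] -> total ['E432I', 'R490H']
Mutations(Theta) = ['E432I', 'R490H']
Intersection: ['D995T', 'E432I', 'F311T', 'R490H'] ∩ ['E432I', 'R490H'] = ['E432I', 'R490H']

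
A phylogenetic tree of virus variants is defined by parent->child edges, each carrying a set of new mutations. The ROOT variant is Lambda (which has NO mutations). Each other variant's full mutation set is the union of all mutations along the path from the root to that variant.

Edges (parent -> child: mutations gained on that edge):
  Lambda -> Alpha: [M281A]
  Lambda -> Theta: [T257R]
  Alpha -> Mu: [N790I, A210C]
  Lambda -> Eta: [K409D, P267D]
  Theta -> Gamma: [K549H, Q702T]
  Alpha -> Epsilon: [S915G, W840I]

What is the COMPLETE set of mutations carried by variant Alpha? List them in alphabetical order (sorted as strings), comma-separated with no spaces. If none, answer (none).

At Lambda: gained [] -> total []
At Alpha: gained ['M281A'] -> total ['M281A']

Answer: M281A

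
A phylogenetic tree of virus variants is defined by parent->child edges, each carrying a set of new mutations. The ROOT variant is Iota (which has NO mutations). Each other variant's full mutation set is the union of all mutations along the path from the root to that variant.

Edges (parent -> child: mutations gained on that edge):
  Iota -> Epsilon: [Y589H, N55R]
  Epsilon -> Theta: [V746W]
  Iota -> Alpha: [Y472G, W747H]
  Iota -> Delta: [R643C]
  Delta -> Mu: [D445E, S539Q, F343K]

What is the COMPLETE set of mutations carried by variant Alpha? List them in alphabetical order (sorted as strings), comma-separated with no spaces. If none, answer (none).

At Iota: gained [] -> total []
At Alpha: gained ['Y472G', 'W747H'] -> total ['W747H', 'Y472G']

Answer: W747H,Y472G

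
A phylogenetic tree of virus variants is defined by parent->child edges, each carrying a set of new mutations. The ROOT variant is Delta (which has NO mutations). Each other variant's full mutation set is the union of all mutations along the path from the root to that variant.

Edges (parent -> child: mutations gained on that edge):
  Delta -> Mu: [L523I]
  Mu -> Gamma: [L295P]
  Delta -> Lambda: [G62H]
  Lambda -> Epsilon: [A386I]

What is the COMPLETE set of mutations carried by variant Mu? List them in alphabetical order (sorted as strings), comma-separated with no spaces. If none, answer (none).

At Delta: gained [] -> total []
At Mu: gained ['L523I'] -> total ['L523I']

Answer: L523I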